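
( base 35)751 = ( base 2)10001000101111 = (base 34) 7JD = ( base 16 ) 222F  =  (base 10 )8751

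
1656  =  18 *92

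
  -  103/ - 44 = 103/44 = 2.34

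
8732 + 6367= 15099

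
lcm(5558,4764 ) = 33348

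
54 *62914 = 3397356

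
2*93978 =187956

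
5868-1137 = 4731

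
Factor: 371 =7^1*53^1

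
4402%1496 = 1410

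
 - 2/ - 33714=1/16857 = 0.00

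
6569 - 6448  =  121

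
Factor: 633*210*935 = 2^1*3^2*5^2 * 7^1*11^1* 17^1*211^1= 124289550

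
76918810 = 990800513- 913881703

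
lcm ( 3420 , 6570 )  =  249660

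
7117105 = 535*13303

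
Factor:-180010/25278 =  - 3^( - 1)*5^1*  11^( -1)*47^1 = - 235/33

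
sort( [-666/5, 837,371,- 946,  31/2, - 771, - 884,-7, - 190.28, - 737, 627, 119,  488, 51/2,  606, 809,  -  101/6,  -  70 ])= [  -  946, - 884,  -  771, - 737 ,-190.28, - 666/5, - 70,  -  101/6, - 7, 31/2, 51/2,  119,371,488,606,627  ,  809,837] 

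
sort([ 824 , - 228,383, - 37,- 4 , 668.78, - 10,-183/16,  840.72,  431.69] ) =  [- 228, - 37, - 183/16, - 10 , - 4,383,431.69,668.78,824, 840.72]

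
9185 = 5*1837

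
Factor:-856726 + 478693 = -3^1 * 126011^1=- 378033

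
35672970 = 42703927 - 7030957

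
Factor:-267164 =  - 2^2*66791^1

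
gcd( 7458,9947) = 1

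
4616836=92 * 50183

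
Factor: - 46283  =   - 31^1*1493^1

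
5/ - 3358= - 5/3358= - 0.00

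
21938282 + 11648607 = 33586889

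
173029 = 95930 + 77099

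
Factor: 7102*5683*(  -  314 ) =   -  2^2*53^1*67^1*157^1 * 5683^1 = - 12673249124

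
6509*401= 2610109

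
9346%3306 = 2734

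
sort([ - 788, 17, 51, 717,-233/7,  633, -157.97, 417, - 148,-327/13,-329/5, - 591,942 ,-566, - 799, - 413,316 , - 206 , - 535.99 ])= [ - 799,-788,  -  591, - 566, - 535.99,- 413, - 206 ,-157.97,- 148,-329/5, - 233/7, -327/13,17,51,316, 417, 633,717, 942]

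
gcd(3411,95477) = 1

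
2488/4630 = 1244/2315 = 0.54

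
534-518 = 16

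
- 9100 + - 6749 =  - 15849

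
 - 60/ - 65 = 12/13 = 0.92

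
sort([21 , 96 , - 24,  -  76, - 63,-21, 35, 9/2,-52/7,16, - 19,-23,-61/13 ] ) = [- 76,-63, - 24,-23, - 21,-19, - 52/7, - 61/13, 9/2, 16, 21, 35 , 96]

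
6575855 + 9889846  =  16465701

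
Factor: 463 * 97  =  97^1 * 463^1 = 44911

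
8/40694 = 4/20347 = 0.00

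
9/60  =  3/20 =0.15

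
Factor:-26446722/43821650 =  - 3^1*5^( - 2 )*41^1*107507^1*876433^(-1)=- 13223361/21910825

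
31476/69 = 456 + 4/23 =456.17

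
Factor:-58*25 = -1450 = - 2^1*5^2 * 29^1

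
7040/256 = 55/2 = 27.50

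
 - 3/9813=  - 1 + 3270/3271 = - 0.00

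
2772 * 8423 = 23348556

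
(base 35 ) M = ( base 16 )16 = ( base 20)12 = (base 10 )22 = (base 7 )31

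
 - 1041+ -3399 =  - 4440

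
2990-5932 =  - 2942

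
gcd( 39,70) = 1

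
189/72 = 21/8 = 2.62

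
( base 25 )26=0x38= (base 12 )48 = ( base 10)56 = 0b111000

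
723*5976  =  4320648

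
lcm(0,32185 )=0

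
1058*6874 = 7272692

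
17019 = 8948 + 8071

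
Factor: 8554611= 3^1*13^2*47^1* 359^1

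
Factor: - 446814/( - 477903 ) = 2^1*3^1*103^1*661^(-1 ) = 618/661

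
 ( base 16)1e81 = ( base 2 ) 1111010000001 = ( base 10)7809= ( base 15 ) 24a9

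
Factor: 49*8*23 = 9016=2^3* 7^2* 23^1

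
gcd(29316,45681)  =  3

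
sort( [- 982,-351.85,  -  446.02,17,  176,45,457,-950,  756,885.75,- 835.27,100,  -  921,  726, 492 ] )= [  -  982,  -  950, - 921,  -  835.27 , - 446.02, - 351.85, 17,45 , 100, 176,457, 492, 726,756, 885.75]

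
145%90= 55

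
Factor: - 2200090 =  -  2^1 * 5^1  *  220009^1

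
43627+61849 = 105476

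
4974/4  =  1243  +  1/2 = 1243.50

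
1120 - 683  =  437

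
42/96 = 7/16 = 0.44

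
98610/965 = 102 + 36/193 = 102.19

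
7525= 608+6917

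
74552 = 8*9319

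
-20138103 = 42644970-62783073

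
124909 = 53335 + 71574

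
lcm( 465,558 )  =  2790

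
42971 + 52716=95687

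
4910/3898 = 1  +  506/1949= 1.26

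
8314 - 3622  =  4692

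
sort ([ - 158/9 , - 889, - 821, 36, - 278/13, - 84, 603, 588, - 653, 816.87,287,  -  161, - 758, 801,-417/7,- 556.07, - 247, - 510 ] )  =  [ - 889,  -  821, - 758,- 653,  -  556.07,  -  510, - 247, - 161,  -  84, - 417/7, - 278/13, - 158/9,36,  287, 588,603 , 801,  816.87]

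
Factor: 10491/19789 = 3^1*7^(-1 )*11^ (  -  1) *13^1*257^( - 1)*269^1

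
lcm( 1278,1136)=10224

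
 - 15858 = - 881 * 18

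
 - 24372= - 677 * 36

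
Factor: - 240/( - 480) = 1/2 = 2^(-1)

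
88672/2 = 44336 = 44336.00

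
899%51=32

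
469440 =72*6520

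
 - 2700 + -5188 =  - 7888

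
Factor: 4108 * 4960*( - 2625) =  - 53486160000 = -2^7*3^1*5^4*7^1*13^1*31^1*79^1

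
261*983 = 256563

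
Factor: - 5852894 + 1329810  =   - 2^2*43^1*26297^1 = - 4523084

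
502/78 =6 + 17/39   =  6.44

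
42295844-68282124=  - 25986280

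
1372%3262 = 1372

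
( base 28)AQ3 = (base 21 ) j93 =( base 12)4b63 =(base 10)8571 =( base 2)10000101111011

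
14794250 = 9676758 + 5117492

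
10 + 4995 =5005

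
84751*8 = 678008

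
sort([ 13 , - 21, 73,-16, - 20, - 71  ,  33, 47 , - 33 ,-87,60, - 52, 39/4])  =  [ - 87 , - 71 , - 52, -33,-21, - 20,  -  16, 39/4,13,33, 47 , 60, 73 ] 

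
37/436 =37/436 = 0.08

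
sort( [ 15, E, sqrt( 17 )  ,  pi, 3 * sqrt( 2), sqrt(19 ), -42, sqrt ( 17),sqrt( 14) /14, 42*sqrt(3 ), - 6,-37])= [- 42, - 37,  -  6, sqrt( 14)/14, E, pi,sqrt( 17), sqrt( 17 ),3 *sqrt(2), sqrt(19 ), 15 , 42 * sqrt( 3) ]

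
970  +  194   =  1164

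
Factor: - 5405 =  - 5^1*23^1*47^1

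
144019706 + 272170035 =416189741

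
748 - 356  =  392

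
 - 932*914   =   - 851848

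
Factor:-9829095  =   - 3^1* 5^1*655273^1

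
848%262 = 62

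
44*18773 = 826012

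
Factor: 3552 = 2^5*3^1*37^1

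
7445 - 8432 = - 987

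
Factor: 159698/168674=7^1*11^(-1 )*41^( - 1 )*61^1 = 427/451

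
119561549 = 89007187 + 30554362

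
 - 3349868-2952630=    - 6302498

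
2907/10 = 2907/10 = 290.70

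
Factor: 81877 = 41^1 * 1997^1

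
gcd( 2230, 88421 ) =1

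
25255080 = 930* 27156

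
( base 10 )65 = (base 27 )2B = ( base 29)27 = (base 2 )1000001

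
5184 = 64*81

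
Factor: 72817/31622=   2^( - 1 )  *97^( - 1 )*163^( - 1)*72817^1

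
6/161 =6/161 = 0.04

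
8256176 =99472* 83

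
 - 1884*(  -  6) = 11304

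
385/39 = 385/39 = 9.87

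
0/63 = 0 = 0.00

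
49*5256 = 257544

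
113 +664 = 777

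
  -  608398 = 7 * ( - 86914)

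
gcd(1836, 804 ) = 12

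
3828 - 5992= - 2164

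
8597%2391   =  1424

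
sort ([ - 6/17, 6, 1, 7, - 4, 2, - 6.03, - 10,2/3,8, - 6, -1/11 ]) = [ - 10 , - 6.03, - 6 , - 4 , - 6/17, - 1/11, 2/3,  1, 2, 6, 7,8 ]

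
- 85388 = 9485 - 94873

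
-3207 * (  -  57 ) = 182799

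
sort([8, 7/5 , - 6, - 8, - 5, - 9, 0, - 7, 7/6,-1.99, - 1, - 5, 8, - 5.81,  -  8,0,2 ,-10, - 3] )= [ - 10, - 9, - 8 , - 8,-7, - 6, - 5.81 ,  -  5,-5 , - 3,-1.99, - 1,0,0 , 7/6, 7/5 , 2, 8, 8 ]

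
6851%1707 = 23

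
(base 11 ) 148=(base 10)173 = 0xAD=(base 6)445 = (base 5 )1143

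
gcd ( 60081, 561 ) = 3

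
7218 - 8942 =  -  1724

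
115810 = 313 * 370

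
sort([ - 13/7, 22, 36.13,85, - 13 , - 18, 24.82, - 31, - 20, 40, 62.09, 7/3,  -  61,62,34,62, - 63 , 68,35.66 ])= [  -  63 ,- 61, - 31, - 20, - 18, - 13,-13/7, 7/3 , 22,24.82,34,35.66 , 36.13,40, 62 , 62,62.09,68,85 ]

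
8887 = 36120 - 27233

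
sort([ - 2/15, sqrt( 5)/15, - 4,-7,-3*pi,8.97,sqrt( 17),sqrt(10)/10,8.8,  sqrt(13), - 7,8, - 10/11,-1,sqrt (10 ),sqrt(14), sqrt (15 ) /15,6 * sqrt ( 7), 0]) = [ - 3*pi,-7,-7, - 4,-1,-10/11, - 2/15,0, sqrt( 5)/15,  sqrt ( 15 )/15,sqrt( 10 ) /10 , sqrt( 10 ), sqrt (13 ),sqrt( 14 ),sqrt( 17 ),8, 8.8,8.97,6* sqrt( 7)]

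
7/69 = 7/69 = 0.10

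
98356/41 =98356/41=2398.93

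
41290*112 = 4624480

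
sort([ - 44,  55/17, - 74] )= [ - 74,-44, 55/17]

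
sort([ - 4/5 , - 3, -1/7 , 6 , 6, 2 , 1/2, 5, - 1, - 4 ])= [ - 4, - 3, - 1, - 4/5, - 1/7, 1/2 , 2, 5 , 6,6 ]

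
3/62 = 3/62 = 0.05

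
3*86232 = 258696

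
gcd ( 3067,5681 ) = 1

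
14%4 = 2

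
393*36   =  14148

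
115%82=33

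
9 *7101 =63909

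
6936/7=990 + 6/7 = 990.86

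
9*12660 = 113940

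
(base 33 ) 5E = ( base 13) 10a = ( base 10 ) 179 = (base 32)5j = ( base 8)263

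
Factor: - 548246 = -2^1 * 274123^1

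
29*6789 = 196881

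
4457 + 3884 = 8341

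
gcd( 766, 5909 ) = 1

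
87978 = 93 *946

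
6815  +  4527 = 11342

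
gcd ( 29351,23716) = 49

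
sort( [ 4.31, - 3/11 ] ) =[ - 3/11,4.31] 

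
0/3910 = 0 = 0.00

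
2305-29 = 2276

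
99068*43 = 4259924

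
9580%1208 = 1124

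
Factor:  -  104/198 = - 52/99 =- 2^2 * 3^( - 2)*11^ ( - 1 )*13^1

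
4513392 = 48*94029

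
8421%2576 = 693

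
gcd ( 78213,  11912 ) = 1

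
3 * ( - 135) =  - 405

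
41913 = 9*4657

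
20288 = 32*634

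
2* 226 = 452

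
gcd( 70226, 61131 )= 1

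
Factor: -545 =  - 5^1 * 109^1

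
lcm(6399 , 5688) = 51192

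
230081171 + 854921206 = 1085002377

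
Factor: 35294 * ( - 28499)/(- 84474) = 502921853/42237 = 3^( - 2)*7^1*13^(-1)*19^( - 2 )*2521^1*28499^1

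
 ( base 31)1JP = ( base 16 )627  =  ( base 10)1575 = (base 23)2mb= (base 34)1cb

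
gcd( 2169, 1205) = 241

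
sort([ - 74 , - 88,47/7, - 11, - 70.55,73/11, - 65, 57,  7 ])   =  [ - 88, - 74, - 70.55, - 65, - 11, 73/11,  47/7,  7,57 ]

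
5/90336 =5/90336=0.00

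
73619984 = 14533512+59086472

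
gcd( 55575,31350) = 1425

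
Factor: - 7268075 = -5^2*43^1 * 6761^1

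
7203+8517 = 15720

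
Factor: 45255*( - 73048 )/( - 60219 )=1101929080/20073 =2^3*3^( - 1 )*5^1*7^1*23^1* 397^1*431^1*6691^( - 1) 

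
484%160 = 4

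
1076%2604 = 1076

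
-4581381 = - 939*4879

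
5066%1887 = 1292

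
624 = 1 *624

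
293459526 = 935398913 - 641939387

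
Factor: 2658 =2^1*3^1*443^1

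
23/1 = 23 = 23.00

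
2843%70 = 43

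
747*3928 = 2934216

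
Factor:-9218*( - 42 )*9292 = 3597453552  =  2^4*3^1*7^1 * 11^1*23^1*101^1*419^1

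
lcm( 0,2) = 0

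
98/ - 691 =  - 1 + 593/691 = - 0.14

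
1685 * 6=10110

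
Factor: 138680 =2^3*5^1*3467^1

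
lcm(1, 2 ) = 2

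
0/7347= 0 = 0.00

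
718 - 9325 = - 8607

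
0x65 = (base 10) 101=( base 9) 122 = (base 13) 7A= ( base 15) 6B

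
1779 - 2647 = -868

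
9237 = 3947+5290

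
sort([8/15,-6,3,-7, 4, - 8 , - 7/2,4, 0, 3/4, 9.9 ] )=[ - 8,-7, - 6 , - 7/2,0,  8/15,3/4 , 3, 4  ,  4,9.9] 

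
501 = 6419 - 5918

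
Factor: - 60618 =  - 2^1*3^1 *10103^1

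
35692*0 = 0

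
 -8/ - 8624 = 1/1078   =  0.00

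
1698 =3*566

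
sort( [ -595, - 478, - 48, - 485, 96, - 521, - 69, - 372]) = [-595, - 521,  -  485 ,  -  478, - 372, -69, - 48,96 ]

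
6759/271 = 6759/271 = 24.94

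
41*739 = 30299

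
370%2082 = 370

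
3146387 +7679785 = 10826172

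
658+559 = 1217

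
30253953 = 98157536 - 67903583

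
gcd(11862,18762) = 6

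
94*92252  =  8671688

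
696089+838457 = 1534546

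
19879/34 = 584 + 23/34=584.68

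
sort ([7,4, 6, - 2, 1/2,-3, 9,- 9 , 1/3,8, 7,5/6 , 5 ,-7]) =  [ - 9 ,  -  7, - 3, - 2, 1/3, 1/2, 5/6 , 4 , 5 , 6,  7,7, 8 , 9 ]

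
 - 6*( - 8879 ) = 53274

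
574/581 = 82/83= 0.99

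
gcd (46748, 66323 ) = 29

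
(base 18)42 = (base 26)2M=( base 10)74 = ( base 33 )28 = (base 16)4a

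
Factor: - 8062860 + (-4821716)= - 2^5*137^1*2939^1 = - 12884576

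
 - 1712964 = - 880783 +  - 832181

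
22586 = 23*982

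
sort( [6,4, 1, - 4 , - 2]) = [ - 4, - 2, 1, 4, 6 ]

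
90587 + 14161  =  104748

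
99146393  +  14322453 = 113468846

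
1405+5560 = 6965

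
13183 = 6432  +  6751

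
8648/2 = 4324= 4324.00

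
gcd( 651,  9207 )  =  93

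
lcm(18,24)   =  72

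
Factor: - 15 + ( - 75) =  - 2^1*3^2*5^1 = -  90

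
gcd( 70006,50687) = 1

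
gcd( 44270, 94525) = 95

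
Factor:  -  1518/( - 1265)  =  6/5 = 2^1*3^1 *5^( - 1 )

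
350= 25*14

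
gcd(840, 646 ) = 2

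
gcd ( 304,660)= 4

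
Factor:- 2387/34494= - 2^( - 1)*3^( - 1)*7^1 * 11^1*31^1*5749^( - 1)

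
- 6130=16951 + -23081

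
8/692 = 2/173 = 0.01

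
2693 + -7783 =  - 5090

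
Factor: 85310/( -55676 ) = -95/62 =-  2^( - 1)*5^1*19^1*31^( - 1 )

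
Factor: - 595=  - 5^1*7^1 * 17^1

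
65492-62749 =2743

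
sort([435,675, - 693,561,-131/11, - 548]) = [ - 693, - 548, - 131/11,435 , 561,675]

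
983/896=983/896 = 1.10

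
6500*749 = 4868500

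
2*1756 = 3512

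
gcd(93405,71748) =3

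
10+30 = 40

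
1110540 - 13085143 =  - 11974603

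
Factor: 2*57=114 = 2^1*3^1*19^1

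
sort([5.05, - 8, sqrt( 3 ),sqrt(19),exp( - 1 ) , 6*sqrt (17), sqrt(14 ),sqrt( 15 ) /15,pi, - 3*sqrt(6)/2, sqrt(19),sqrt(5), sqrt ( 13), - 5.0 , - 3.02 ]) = [ - 8, - 5.0, -3*sqrt(6) /2, - 3.02, sqrt(15)/15, exp ( - 1),sqrt( 3), sqrt (5 ), pi , sqrt( 13 ),sqrt(14),  sqrt(19 ),  sqrt ( 19 ), 5.05,6*sqrt(17 )]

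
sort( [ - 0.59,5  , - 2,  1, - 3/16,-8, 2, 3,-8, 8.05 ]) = [ - 8,-8, -2, - 0.59,-3/16, 1, 2,3, 5,8.05 ]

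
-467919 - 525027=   -  992946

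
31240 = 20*1562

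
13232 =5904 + 7328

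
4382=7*626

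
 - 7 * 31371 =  - 219597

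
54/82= 27/41 = 0.66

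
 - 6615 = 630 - 7245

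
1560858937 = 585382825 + 975476112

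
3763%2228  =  1535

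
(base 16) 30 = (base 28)1k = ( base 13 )39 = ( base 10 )48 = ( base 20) 28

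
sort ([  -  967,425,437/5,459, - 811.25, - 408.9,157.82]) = [ - 967, - 811.25, - 408.9 , 437/5,157.82,425,459 ]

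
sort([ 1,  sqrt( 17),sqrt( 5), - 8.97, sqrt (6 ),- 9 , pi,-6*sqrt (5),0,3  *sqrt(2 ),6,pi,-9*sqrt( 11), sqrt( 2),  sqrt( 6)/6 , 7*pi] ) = [ - 9*sqrt( 11),-6*sqrt( 5 ),  -  9 ,- 8.97, 0,sqrt( 6 ) /6,  1,  sqrt( 2) , sqrt ( 5),sqrt( 6) , pi , pi,sqrt( 17 )  ,  3*sqrt( 2), 6,7*pi]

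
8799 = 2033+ 6766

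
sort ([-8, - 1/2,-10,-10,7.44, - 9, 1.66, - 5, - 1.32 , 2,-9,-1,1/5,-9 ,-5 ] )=[-10,-10,- 9,-9, - 9,- 8,-5, - 5,-1.32,  -  1,  -  1/2, 1/5,  1.66, 2,7.44]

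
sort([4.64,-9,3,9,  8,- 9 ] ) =[-9,-9,  3,4.64,8, 9]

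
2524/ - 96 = -27 + 17/24 = - 26.29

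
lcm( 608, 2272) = 43168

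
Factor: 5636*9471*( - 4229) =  - 2^2*3^1*7^1*11^1*41^1*1409^1  *4229^1 = - 225737913324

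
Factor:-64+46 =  - 18=   - 2^1 * 3^2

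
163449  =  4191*39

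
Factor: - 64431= - 3^2 * 7159^1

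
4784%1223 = 1115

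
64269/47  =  1367 + 20/47 = 1367.43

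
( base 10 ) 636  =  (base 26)oc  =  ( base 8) 1174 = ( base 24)12c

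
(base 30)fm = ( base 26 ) I4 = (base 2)111011000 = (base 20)13C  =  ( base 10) 472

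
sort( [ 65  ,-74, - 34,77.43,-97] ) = [ - 97, - 74, - 34 , 65,77.43]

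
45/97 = 45/97=0.46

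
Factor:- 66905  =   - 5^1*13381^1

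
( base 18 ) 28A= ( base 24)19a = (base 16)322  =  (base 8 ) 1442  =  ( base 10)802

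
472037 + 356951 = 828988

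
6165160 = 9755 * 632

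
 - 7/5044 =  - 1 + 5037/5044 = - 0.00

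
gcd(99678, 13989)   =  3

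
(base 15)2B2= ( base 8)1151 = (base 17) 225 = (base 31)JS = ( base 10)617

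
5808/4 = 1452=1452.00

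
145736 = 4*36434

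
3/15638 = 3/15638 = 0.00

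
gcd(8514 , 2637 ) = 9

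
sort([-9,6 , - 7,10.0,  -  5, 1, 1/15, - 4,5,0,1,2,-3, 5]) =[ - 9, - 7, - 5,  -  4,  -  3, 0, 1/15,1,1,2,5,5, 6 , 10.0]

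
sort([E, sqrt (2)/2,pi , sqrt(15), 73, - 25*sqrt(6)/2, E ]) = [ - 25*sqrt(  6) /2,sqrt(2)/2, E, E,pi,sqrt(15), 73]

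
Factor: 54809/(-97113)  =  -3^( - 1 )*23^1 *2383^1 * 32371^( -1)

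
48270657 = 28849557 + 19421100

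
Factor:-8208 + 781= - 7^1*1061^1 = -7427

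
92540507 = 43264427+49276080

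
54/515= 54/515 = 0.10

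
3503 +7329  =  10832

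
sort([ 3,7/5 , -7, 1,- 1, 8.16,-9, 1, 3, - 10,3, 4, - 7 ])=[ - 10, - 9, - 7, - 7, - 1,1, 1,7/5 , 3, 3, 3,4, 8.16]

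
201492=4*50373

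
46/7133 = 46/7133 = 0.01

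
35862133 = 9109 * 3937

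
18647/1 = 18647 = 18647.00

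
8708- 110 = 8598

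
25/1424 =25/1424 =0.02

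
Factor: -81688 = - 2^3*10211^1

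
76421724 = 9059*8436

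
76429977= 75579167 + 850810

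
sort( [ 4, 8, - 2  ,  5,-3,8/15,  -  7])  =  [ - 7, - 3,  -  2,  8/15, 4 , 5,8] 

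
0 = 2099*0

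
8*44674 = 357392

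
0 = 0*57226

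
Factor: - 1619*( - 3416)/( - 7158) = -2^2*3^(-1 )*7^1*61^1 * 1193^( - 1)*1619^1 = - 2765252/3579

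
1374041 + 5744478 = 7118519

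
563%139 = 7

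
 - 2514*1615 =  - 4060110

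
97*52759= 5117623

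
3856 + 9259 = 13115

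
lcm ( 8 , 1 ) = 8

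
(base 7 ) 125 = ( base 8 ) 104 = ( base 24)2k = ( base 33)22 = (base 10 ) 68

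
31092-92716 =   -  61624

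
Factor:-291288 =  -2^3*3^1*53^1*229^1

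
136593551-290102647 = -153509096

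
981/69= 14 + 5/23 = 14.22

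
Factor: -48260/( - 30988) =5^1*19^1 * 61^ ( - 1 ) = 95/61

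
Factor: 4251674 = 2^1*7^1*303691^1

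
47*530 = 24910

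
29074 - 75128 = -46054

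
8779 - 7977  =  802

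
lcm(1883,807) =5649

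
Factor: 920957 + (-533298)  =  387659^1=387659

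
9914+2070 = 11984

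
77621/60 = 77621/60 = 1293.68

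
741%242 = 15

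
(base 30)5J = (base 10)169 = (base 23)78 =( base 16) a9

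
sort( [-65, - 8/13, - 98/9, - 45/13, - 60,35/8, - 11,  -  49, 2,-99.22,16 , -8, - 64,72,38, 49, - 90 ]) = [ - 99.22, - 90, - 65,-64,-60, - 49, - 11, -98/9 , -8,-45/13,-8/13, 2,35/8, 16,38,49,72 ]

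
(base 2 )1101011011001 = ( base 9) 10376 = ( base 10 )6873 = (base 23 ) CMJ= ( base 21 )fc6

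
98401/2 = 98401/2 = 49200.50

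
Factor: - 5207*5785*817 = -24610078415 = - 5^1*13^1 * 19^1*41^1 * 43^1*89^1*127^1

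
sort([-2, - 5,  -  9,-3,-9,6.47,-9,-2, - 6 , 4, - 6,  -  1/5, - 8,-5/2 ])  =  [ - 9, - 9, - 9, - 8,-6, - 6,-5,  -  3, - 5/2,  -  2 ,-2,  -  1/5,4 , 6.47 ] 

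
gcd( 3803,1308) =1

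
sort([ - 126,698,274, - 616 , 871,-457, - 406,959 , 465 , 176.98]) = [ - 616, - 457, - 406, - 126,176.98, 274 , 465,698, 871, 959 ] 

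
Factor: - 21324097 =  - 21324097^1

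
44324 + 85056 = 129380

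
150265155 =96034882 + 54230273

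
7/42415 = 7/42415 = 0.00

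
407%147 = 113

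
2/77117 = 2/77117=0.00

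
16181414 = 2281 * 7094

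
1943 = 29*67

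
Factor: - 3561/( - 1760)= 2^(-5)*3^1*5^ ( - 1) *11^(  -  1) * 1187^1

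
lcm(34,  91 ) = 3094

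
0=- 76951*0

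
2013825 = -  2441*( -825 ) 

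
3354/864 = 559/144 = 3.88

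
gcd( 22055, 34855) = 5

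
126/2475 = 14/275  =  0.05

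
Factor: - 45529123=  -  673^1*67651^1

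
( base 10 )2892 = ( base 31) 309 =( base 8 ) 5514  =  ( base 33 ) 2LL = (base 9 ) 3863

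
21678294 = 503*43098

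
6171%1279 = 1055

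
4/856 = 1/214 = 0.00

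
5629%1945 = 1739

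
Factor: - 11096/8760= -19/15 = - 3^( -1 )*5^( - 1 )*19^1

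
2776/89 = 31 + 17/89= 31.19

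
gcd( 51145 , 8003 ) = 53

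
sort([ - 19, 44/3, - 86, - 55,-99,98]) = [ - 99,  -  86,  -  55, - 19,44/3 , 98 ]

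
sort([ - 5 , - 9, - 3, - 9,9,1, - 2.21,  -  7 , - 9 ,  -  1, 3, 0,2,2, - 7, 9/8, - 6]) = [ - 9,-9 , - 9, - 7 , - 7, - 6, - 5, - 3, - 2.21, - 1, 0 , 1, 9/8,2,2, 3,9]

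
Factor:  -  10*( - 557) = 2^1*5^1*557^1  =  5570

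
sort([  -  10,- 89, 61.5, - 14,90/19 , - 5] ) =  [ - 89, - 14, - 10,  -  5,90/19,61.5] 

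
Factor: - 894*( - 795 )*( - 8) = - 2^4*3^2*5^1*53^1*149^1= -5685840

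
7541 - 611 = 6930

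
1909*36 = 68724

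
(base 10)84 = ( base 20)44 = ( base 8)124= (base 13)66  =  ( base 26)36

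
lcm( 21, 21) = 21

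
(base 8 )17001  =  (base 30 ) 8G1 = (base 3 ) 101112111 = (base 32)7g1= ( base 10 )7681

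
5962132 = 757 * 7876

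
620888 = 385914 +234974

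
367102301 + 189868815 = 556971116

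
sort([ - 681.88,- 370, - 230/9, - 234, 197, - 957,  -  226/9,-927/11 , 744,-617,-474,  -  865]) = [  -  957, - 865,-681.88, - 617,-474, - 370, -234 ,-927/11,-230/9, - 226/9,197,  744 ] 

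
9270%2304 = 54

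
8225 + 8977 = 17202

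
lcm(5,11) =55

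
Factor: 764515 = 5^1* 107^1*1429^1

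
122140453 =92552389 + 29588064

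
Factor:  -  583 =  - 11^1*53^1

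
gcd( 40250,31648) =46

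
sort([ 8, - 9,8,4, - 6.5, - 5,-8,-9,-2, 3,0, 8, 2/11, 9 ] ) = [ - 9, - 9, - 8, - 6.5, - 5, - 2, 0,2/11,3,4, 8, 8, 8, 9]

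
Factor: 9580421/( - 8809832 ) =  - 2^(  -  3)*1101229^( - 1)*9580421^1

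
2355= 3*785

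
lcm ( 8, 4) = 8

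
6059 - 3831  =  2228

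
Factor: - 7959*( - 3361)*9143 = 3^1*7^1*41^1* 223^1*379^1*3361^1 = 244577069457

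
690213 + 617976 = 1308189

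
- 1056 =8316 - 9372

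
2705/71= 38 + 7/71 = 38.10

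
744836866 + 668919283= 1413756149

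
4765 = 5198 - 433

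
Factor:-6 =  - 2^1*3^1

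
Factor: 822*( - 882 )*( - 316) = 229101264 = 2^4*3^3*7^2*79^1*137^1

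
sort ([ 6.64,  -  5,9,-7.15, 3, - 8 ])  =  [  -  8, - 7.15, - 5,3,6.64, 9 ]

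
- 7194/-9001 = 7194/9001 = 0.80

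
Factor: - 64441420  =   - 2^2*5^1 * 37^1*87083^1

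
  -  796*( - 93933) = 74770668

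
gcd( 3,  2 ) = 1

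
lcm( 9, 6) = 18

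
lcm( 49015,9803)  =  49015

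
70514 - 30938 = 39576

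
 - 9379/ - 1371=9379/1371 = 6.84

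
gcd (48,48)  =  48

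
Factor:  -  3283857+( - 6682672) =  - 9966529^1 = - 9966529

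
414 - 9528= -9114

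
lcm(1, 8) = 8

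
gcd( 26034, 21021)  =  3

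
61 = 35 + 26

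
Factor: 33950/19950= 97/57 = 3^(-1)*19^(  -  1)* 97^1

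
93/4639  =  93/4639 = 0.02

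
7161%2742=1677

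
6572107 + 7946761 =14518868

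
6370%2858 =654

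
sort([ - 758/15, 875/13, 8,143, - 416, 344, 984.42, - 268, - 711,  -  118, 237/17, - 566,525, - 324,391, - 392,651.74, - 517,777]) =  [ - 711, - 566, - 517,-416,-392, - 324, - 268 , - 118,  -  758/15 , 8, 237/17,875/13,143,344,391,525,651.74,777,984.42]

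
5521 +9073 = 14594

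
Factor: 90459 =3^2*19^1*23^2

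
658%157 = 30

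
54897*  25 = 1372425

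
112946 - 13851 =99095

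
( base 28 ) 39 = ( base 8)135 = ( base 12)79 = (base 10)93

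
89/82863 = 89/82863=0.00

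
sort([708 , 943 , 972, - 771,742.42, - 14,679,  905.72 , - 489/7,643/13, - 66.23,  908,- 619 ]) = [-771, - 619 , - 489/7, - 66.23, - 14 , 643/13,  679, 708,742.42 , 905.72,908, 943,972]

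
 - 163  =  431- 594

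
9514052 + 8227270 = 17741322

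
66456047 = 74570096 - 8114049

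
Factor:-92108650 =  - 2^1*5^2*1842173^1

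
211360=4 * 52840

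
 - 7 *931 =- 6517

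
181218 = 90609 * 2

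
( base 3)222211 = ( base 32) mk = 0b1011010100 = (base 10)724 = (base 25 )13o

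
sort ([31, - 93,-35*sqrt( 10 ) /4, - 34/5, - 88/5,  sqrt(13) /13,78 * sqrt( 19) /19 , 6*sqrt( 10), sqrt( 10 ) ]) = [ - 93,-35 * sqrt( 10)/4,-88/5,  -  34/5,sqrt( 13 )/13,sqrt (10), 78*sqrt ( 19)/19, 6*sqrt(10 ),  31 ]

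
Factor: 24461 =61^1*401^1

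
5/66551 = 5/66551 = 0.00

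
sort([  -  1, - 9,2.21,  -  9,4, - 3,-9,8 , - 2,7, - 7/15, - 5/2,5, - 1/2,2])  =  [ - 9, - 9, - 9, - 3 , - 5/2,  -  2,-1, - 1/2, - 7/15, 2, 2.21 , 4, 5,7,  8 ]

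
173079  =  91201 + 81878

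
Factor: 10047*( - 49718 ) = - 499516746 = - 2^1*3^1*17^1*197^1*24859^1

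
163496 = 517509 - 354013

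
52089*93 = 4844277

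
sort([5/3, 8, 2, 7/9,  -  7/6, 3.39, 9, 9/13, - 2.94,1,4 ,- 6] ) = [ - 6,-2.94,-7/6,9/13,7/9,  1, 5/3 , 2, 3.39,4,8,9] 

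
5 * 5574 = 27870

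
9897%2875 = 1272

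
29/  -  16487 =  - 1 + 16458/16487 =- 0.00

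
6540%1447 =752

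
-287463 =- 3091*93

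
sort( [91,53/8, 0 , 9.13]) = [ 0,53/8,  9.13,91 ]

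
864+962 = 1826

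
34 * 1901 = 64634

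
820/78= 410/39 = 10.51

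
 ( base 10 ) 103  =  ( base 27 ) 3M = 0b1100111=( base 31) 3A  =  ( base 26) 3P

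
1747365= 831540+915825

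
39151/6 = 39151/6 = 6525.17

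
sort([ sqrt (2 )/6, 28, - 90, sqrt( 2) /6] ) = [ - 90,sqrt(2 ) /6, sqrt( 2) /6,28] 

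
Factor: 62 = 2^1*31^1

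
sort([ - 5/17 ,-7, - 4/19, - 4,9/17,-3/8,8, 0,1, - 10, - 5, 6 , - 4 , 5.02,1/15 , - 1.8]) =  [ - 10, - 7, - 5  , - 4, - 4, - 1.8, - 3/8, - 5/17 , - 4/19,0,1/15, 9/17 , 1 , 5.02, 6 , 8 ] 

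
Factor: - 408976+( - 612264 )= - 2^3*5^1*11^2*211^1=- 1021240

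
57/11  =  5  +  2/11  =  5.18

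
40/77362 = 20/38681   =  0.00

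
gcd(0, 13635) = 13635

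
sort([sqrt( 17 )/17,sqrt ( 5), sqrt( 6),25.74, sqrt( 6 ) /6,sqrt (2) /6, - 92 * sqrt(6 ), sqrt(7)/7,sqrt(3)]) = [ - 92*sqrt(  6 ), sqrt(  2 ) /6, sqrt ( 17 ) /17, sqrt( 7 ) /7,sqrt(6 ) /6 , sqrt( 3 ), sqrt( 5 ), sqrt( 6 ), 25.74] 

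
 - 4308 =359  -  4667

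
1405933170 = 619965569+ 785967601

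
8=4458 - 4450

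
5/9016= 5/9016= 0.00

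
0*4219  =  0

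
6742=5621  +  1121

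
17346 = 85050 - 67704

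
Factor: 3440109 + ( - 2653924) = 786185  =  5^1*97^1*1621^1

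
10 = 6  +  4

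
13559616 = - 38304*(  -  354)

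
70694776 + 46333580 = 117028356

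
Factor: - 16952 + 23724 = 2^2*1693^1=6772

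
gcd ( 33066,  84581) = 1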